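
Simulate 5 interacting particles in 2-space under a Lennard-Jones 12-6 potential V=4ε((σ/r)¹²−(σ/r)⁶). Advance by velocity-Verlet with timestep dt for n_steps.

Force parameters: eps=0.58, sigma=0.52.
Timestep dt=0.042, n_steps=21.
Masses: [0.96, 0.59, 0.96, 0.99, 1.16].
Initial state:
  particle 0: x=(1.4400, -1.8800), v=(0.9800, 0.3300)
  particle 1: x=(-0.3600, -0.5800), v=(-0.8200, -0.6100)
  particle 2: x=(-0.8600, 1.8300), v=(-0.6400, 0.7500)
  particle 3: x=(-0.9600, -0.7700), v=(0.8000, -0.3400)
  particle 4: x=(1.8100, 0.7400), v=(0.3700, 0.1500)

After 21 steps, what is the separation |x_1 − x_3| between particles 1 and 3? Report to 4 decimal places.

2.7817

step 0: x0=(1.4400, -1.8800) x1=(-0.3600, -0.5800) x2=(-0.8600, 1.8300) x3=(-0.9600, -0.7700) x4=(1.8100, 0.7400)
step 1: x0=(1.4812, -1.8661) x1=(-0.3981, -0.6068) x2=(-0.8869, 1.8615) x3=(-0.9242, -0.7836) x4=(1.8255, 0.7463)
step 2: x0=(1.5223, -1.8523) x1=(-0.4192, -0.6279) x2=(-0.9138, 1.8930) x3=(-0.8985, -0.8006) x4=(1.8411, 0.7526)
step 3: x0=(1.5635, -1.8384) x1=(-0.3308, -0.6094) x2=(-0.9406, 1.9245) x3=(-0.9382, -0.8411) x4=(1.8566, 0.7589)
step 4: x0=(1.6046, -1.8245) x1=(-0.2498, -0.5939) x2=(-0.9675, 1.9560) x3=(-0.9734, -0.8799) x4=(1.8722, 0.7652)
step 5: x0=(1.6458, -1.8107) x1=(-0.1724, -0.5797) x2=(-0.9944, 1.9875) x3=(-1.0064, -0.9179) x4=(1.8877, 0.7715)
step 6: x0=(1.6869, -1.7968) x1=(-0.0965, -0.5662) x2=(-1.0213, 2.0190) x3=(-1.0386, -0.9555) x4=(1.9032, 0.7778)
step 7: x0=(1.7281, -1.7829) x1=(-0.0212, -0.5529) x2=(-1.0482, 2.0505) x3=(-1.0703, -0.9930) x4=(1.9188, 0.7841)
step 8: x0=(1.7692, -1.7691) x1=(0.0538, -0.5398) x2=(-1.0750, 2.0820) x3=(-1.1019, -1.0303) x4=(1.9343, 0.7904)
step 9: x0=(1.8104, -1.7552) x1=(0.1286, -0.5267) x2=(-1.1019, 2.1135) x3=(-1.1334, -1.0677) x4=(1.9498, 0.7967)
step 10: x0=(1.8515, -1.7413) x1=(0.2034, -0.5137) x2=(-1.1288, 2.1449) x3=(-1.1649, -1.1050) x4=(1.9654, 0.8030)
step 11: x0=(1.8926, -1.7274) x1=(0.2781, -0.5007) x2=(-1.1557, 2.1764) x3=(-1.1963, -1.1423) x4=(1.9809, 0.8092)
step 12: x0=(1.9338, -1.7135) x1=(0.3528, -0.4876) x2=(-1.1825, 2.2079) x3=(-1.2277, -1.1796) x4=(1.9964, 0.8155)
step 13: x0=(1.9749, -1.6997) x1=(0.4274, -0.4746) x2=(-1.2094, 2.2394) x3=(-1.2591, -1.2169) x4=(2.0119, 0.8218)
step 14: x0=(2.0160, -1.6858) x1=(0.5021, -0.4616) x2=(-1.2363, 2.2709) x3=(-1.2905, -1.2542) x4=(2.0275, 0.8281)
step 15: x0=(2.0572, -1.6719) x1=(0.5768, -0.4487) x2=(-1.2632, 2.3024) x3=(-1.3218, -1.2915) x4=(2.0430, 0.8344)
step 16: x0=(2.0983, -1.6580) x1=(0.6515, -0.4357) x2=(-1.2900, 2.3339) x3=(-1.3532, -1.3288) x4=(2.0585, 0.8407)
step 17: x0=(2.1394, -1.6441) x1=(0.7262, -0.4227) x2=(-1.3169, 2.3654) x3=(-1.3846, -1.3661) x4=(2.0740, 0.8469)
step 18: x0=(2.1805, -1.6302) x1=(0.8009, -0.4097) x2=(-1.3438, 2.3969) x3=(-1.4160, -1.4034) x4=(2.0895, 0.8532)
step 19: x0=(2.2216, -1.6162) x1=(0.8757, -0.3967) x2=(-1.3707, 2.4284) x3=(-1.4474, -1.4406) x4=(2.1050, 0.8595)
step 20: x0=(2.2627, -1.6023) x1=(0.9504, -0.3837) x2=(-1.3975, 2.4598) x3=(-1.4787, -1.4779) x4=(2.1205, 0.8657)
step 21: x0=(2.3038, -1.5884) x1=(1.0252, -0.3707) x2=(-1.4244, 2.4913) x3=(-1.5101, -1.5152) x4=(2.1360, 0.8720)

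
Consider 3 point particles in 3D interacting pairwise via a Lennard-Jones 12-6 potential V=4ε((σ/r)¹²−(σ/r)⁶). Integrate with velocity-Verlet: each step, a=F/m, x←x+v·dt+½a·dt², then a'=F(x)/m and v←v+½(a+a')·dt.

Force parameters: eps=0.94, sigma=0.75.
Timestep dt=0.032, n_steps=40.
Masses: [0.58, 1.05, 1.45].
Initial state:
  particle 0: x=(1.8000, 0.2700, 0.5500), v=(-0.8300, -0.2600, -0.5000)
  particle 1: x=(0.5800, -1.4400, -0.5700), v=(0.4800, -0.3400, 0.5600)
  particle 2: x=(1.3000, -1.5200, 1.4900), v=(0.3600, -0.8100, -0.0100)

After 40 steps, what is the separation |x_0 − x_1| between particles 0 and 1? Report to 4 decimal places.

1.8193

step 0: x0=(1.8000, 0.2700, 0.5500) x1=(0.5800, -1.4400, -0.5700) x2=(1.3000, -1.5200, 1.4900)
step 1: x0=(1.7734, 0.2617, 0.5340) x1=(0.5954, -1.4509, -0.5521) x2=(1.3115, -1.5459, 1.4897)
step 2: x0=(1.7468, 0.2533, 0.5180) x1=(0.6107, -1.4617, -0.5341) x2=(1.3230, -1.5718, 1.4893)
step 3: x0=(1.7202, 0.2448, 0.5020) x1=(0.6261, -1.4726, -0.5161) x2=(1.3346, -1.5977, 1.4890)
step 4: x0=(1.6936, 0.2363, 0.4861) x1=(0.6415, -1.4835, -0.4981) x2=(1.3461, -1.6236, 1.4886)
step 5: x0=(1.6670, 0.2278, 0.4701) x1=(0.6569, -1.4943, -0.4801) x2=(1.3576, -1.6494, 1.4882)
step 6: x0=(1.6403, 0.2192, 0.4541) x1=(0.6724, -1.5051, -0.4621) x2=(1.3691, -1.6753, 1.4877)
step 7: x0=(1.6136, 0.2106, 0.4382) x1=(0.6878, -1.5160, -0.4440) x2=(1.3806, -1.7011, 1.4873)
step 8: x0=(1.5870, 0.2019, 0.4222) x1=(0.7033, -1.5268, -0.4259) x2=(1.3921, -1.7269, 1.4868)
step 9: x0=(1.5602, 0.1932, 0.4063) x1=(0.7187, -1.5376, -0.4077) x2=(1.4036, -1.7527, 1.4863)
step 10: x0=(1.5335, 0.1844, 0.3903) x1=(0.7342, -1.5484, -0.3896) x2=(1.4151, -1.7785, 1.4858)
step 11: x0=(1.5068, 0.1755, 0.3743) x1=(0.7498, -1.5591, -0.3714) x2=(1.4266, -1.8043, 1.4852)
step 12: x0=(1.4800, 0.1666, 0.3584) x1=(0.7653, -1.5699, -0.3531) x2=(1.4380, -1.8301, 1.4847)
step 13: x0=(1.4532, 0.1576, 0.3424) x1=(0.7808, -1.5806, -0.3348) x2=(1.4495, -1.8559, 1.4841)
step 14: x0=(1.4264, 0.1485, 0.3264) x1=(0.7964, -1.5913, -0.3165) x2=(1.4610, -1.8816, 1.4834)
step 15: x0=(1.3996, 0.1394, 0.3104) x1=(0.8120, -1.6020, -0.2981) x2=(1.4724, -1.9074, 1.4828)
step 16: x0=(1.3728, 0.1302, 0.2944) x1=(0.8277, -1.6126, -0.2796) x2=(1.4839, -1.9331, 1.4821)
step 17: x0=(1.3459, 0.1209, 0.2783) x1=(0.8433, -1.6232, -0.2612) x2=(1.4953, -1.9588, 1.4814)
step 18: x0=(1.3190, 0.1116, 0.2623) x1=(0.8590, -1.6338, -0.2426) x2=(1.5067, -1.9846, 1.4806)
step 19: x0=(1.2921, 0.1021, 0.2462) x1=(0.8747, -1.6444, -0.2240) x2=(1.5181, -2.0103, 1.4799)
step 20: x0=(1.2652, 0.0925, 0.2301) x1=(0.8905, -1.6549, -0.2054) x2=(1.5295, -2.0359, 1.4790)
step 21: x0=(1.2382, 0.0829, 0.2140) x1=(0.9062, -1.6654, -0.1866) x2=(1.5409, -2.0616, 1.4782)
step 22: x0=(1.2113, 0.0731, 0.1979) x1=(0.9220, -1.6758, -0.1679) x2=(1.5522, -2.0873, 1.4773)
step 23: x0=(1.1843, 0.0632, 0.1818) x1=(0.9379, -1.6862, -0.1490) x2=(1.5636, -2.1129, 1.4763)
step 24: x0=(1.1573, 0.0532, 0.1656) x1=(0.9537, -1.6965, -0.1301) x2=(1.5749, -2.1386, 1.4754)
step 25: x0=(1.1303, 0.0431, 0.1495) x1=(0.9696, -1.7068, -0.1111) x2=(1.5862, -2.1642, 1.4743)
step 26: x0=(1.1033, 0.0328, 0.1333) x1=(0.9855, -1.7170, -0.0920) x2=(1.5975, -2.1898, 1.4732)
step 27: x0=(1.0763, 0.0224, 0.1171) x1=(1.0015, -1.7272, -0.0729) x2=(1.6088, -2.2154, 1.4721)
step 28: x0=(1.0492, 0.0118, 0.1009) x1=(1.0175, -1.7374, -0.0536) x2=(1.6200, -2.2410, 1.4709)
step 29: x0=(1.0222, 0.0012, 0.0847) x1=(1.0335, -1.7474, -0.0343) x2=(1.6313, -2.2665, 1.4697)
step 30: x0=(0.9952, -0.0097, 0.0685) x1=(1.0496, -1.7575, -0.0149) x2=(1.6425, -2.2920, 1.4684)
step 31: x0=(0.9682, -0.0206, 0.0522) x1=(1.0657, -1.7675, 0.0046) x2=(1.6536, -2.3175, 1.4670)
step 32: x0=(0.9412, -0.0317, 0.0360) x1=(1.0818, -1.7774, 0.0242) x2=(1.6648, -2.3430, 1.4655)
step 33: x0=(0.9142, -0.0430, 0.0198) x1=(1.0979, -1.7874, 0.0439) x2=(1.6759, -2.3684, 1.4640)
step 34: x0=(0.8872, -0.0544, 0.0036) x1=(1.1141, -1.7972, 0.0637) x2=(1.6870, -2.3939, 1.4624)
step 35: x0=(0.8602, -0.0659, -0.0126) x1=(1.1304, -1.8071, 0.0836) x2=(1.6980, -2.4192, 1.4608)
step 36: x0=(0.8333, -0.0776, -0.0288) x1=(1.1466, -1.8169, 0.1036) x2=(1.7091, -2.4446, 1.4590)
step 37: x0=(0.8064, -0.0894, -0.0450) x1=(1.1629, -1.8268, 0.1237) x2=(1.7200, -2.4699, 1.4571)
step 38: x0=(0.7795, -0.1013, -0.0612) x1=(1.1793, -1.8366, 0.1440) x2=(1.7310, -2.4951, 1.4552)
step 39: x0=(0.7526, -0.1133, -0.0774) x1=(1.1957, -1.8464, 0.1644) x2=(1.7419, -2.5203, 1.4532)
step 40: x0=(0.7258, -0.1255, -0.0935) x1=(1.2121, -1.8563, 0.1849) x2=(1.7527, -2.5454, 1.4510)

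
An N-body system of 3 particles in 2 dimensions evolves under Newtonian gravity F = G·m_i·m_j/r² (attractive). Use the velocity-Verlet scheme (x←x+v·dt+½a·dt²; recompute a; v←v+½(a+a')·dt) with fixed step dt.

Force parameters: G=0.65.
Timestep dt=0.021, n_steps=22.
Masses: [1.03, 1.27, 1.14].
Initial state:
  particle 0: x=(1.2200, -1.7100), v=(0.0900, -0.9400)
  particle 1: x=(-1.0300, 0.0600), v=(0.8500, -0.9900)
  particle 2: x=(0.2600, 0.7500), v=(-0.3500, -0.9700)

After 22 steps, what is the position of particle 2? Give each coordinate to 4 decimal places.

step 0: x0=(1.2200, -1.7100) x1=(-1.0300, 0.0600) x2=(0.2600, 0.7500)
step 1: x0=(1.2219, -1.7297) x1=(-1.0121, 0.0392) x2=(0.2526, 0.7296)
step 2: x0=(1.2237, -1.7493) x1=(-0.9940, 0.0185) x2=(0.2450, 0.7090)
step 3: x0=(1.2254, -1.7689) x1=(-0.9757, -0.0021) x2=(0.2373, 0.6883)
step 4: x0=(1.2271, -1.7884) x1=(-0.9573, -0.0227) x2=(0.2295, 0.6675)
step 5: x0=(1.2288, -1.8078) x1=(-0.9386, -0.0433) x2=(0.2215, 0.6466)
step 6: x0=(1.2304, -1.8272) x1=(-0.9198, -0.0637) x2=(0.2133, 0.6255)
step 7: x0=(1.2319, -1.8464) x1=(-0.9008, -0.0841) x2=(0.2050, 0.6043)
step 8: x0=(1.2334, -1.8656) x1=(-0.8816, -0.1044) x2=(0.1965, 0.5829)
step 9: x0=(1.2349, -1.8847) x1=(-0.8623, -0.1247) x2=(0.1879, 0.5613)
step 10: x0=(1.2362, -1.9038) x1=(-0.8427, -0.1448) x2=(0.1791, 0.5396)
step 11: x0=(1.2376, -1.9228) x1=(-0.8229, -0.1649) x2=(0.1701, 0.5177)
step 12: x0=(1.2388, -1.9417) x1=(-0.8029, -0.1848) x2=(0.1609, 0.4957)
step 13: x0=(1.2400, -1.9605) x1=(-0.7826, -0.2047) x2=(0.1515, 0.4734)
step 14: x0=(1.2412, -1.9793) x1=(-0.7622, -0.2244) x2=(0.1419, 0.4510)
step 15: x0=(1.2423, -1.9979) x1=(-0.7414, -0.2440) x2=(0.1320, 0.4283)
step 16: x0=(1.2433, -2.0165) x1=(-0.7205, -0.2634) x2=(0.1220, 0.4054)
step 17: x0=(1.2443, -2.0351) x1=(-0.6993, -0.2827) x2=(0.1117, 0.3823)
step 18: x0=(1.2452, -2.0535) x1=(-0.6778, -0.3019) x2=(0.1012, 0.3590)
step 19: x0=(1.2461, -2.0719) x1=(-0.6561, -0.3209) x2=(0.0905, 0.3353)
step 20: x0=(1.2469, -2.0902) x1=(-0.6341, -0.3397) x2=(0.0795, 0.3114)
step 21: x0=(1.2476, -2.1084) x1=(-0.6118, -0.3583) x2=(0.0682, 0.2872)
step 22: x0=(1.2483, -2.1265) x1=(-0.5892, -0.3766) x2=(0.0566, 0.2627)

(0.0566, 0.2627)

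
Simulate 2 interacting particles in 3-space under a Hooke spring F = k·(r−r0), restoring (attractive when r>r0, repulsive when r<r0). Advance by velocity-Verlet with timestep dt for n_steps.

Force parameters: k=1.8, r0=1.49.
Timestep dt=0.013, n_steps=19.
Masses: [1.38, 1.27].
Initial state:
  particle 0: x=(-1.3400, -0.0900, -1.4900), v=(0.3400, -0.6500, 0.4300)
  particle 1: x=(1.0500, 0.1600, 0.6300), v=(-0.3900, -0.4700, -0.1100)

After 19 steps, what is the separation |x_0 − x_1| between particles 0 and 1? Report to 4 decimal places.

step 0: x0=(-1.3400, -0.0900, -1.4900) x1=(1.0500, 0.1600, 0.6300)
step 1: x0=(-1.3354, -0.0984, -1.4843) x1=(1.0448, 0.1539, 0.6284)
step 2: x0=(-1.3306, -0.1068, -1.4783) x1=(1.0392, 0.1477, 0.6266)
step 3: x0=(-1.3255, -0.1152, -1.4721) x1=(1.0334, 0.1415, 0.6245)
step 4: x0=(-1.3201, -0.1236, -1.4657) x1=(1.0273, 0.1353, 0.6221)
step 5: x0=(-1.3144, -0.1319, -1.4590) x1=(1.0209, 0.1290, 0.6195)
step 6: x0=(-1.3085, -0.1402, -1.4520) x1=(1.0142, 0.1228, 0.6166)
step 7: x0=(-1.3023, -0.1484, -1.4448) x1=(1.0071, 0.1164, 0.6134)
step 8: x0=(-1.2958, -0.1566, -1.4374) x1=(0.9998, 0.1101, 0.6100)
step 9: x0=(-1.2891, -0.1648, -1.4298) x1=(0.9923, 0.1037, 0.6064)
step 10: x0=(-1.2821, -0.1730, -1.4219) x1=(0.9844, 0.0973, 0.6025)
step 11: x0=(-1.2748, -0.1811, -1.4138) x1=(0.9763, 0.0908, 0.5983)
step 12: x0=(-1.2673, -0.1892, -1.4055) x1=(0.9678, 0.0843, 0.5939)
step 13: x0=(-1.2596, -0.1973, -1.3969) x1=(0.9592, 0.0778, 0.5892)
step 14: x0=(-1.2516, -0.2054, -1.3881) x1=(0.9502, 0.0713, 0.5843)
step 15: x0=(-1.2434, -0.2134, -1.3792) x1=(0.9410, 0.0647, 0.5792)
step 16: x0=(-1.2349, -0.2213, -1.3700) x1=(0.9315, 0.0581, 0.5739)
step 17: x0=(-1.2262, -0.2293, -1.3605) x1=(0.9218, 0.0514, 0.5683)
step 18: x0=(-1.2173, -0.2372, -1.3509) x1=(0.9118, 0.0447, 0.5625)
step 19: x0=(-1.2081, -0.2451, -1.3411) x1=(0.9016, 0.0380, 0.5564)

2.8516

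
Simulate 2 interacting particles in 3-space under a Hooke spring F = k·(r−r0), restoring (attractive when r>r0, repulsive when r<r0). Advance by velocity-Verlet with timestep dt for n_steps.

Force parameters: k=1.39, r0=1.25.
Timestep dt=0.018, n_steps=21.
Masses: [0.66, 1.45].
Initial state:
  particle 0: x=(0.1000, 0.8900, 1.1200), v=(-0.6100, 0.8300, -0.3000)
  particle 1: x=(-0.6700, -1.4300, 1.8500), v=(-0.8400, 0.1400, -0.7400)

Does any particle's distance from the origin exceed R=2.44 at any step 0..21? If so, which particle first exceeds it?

no

step 0: x0=(0.1000, 0.8900, 1.1200) x1=(-0.6700, -1.4300, 1.8500)
step 1: x0=(0.0889, 0.9045, 1.1147) x1=(-0.6851, -1.4273, 1.8366)
step 2: x0=(0.0775, 0.9183, 1.1097) x1=(-0.7000, -1.4242, 1.8231)
step 3: x0=(0.0658, 0.9312, 1.1049) x1=(-0.7148, -1.4208, 1.8095)
step 4: x0=(0.0539, 0.9432, 1.1004) x1=(-0.7295, -1.4169, 1.7958)
step 5: x0=(0.0417, 0.9545, 1.0961) x1=(-0.7441, -1.4127, 1.7820)
step 6: x0=(0.0292, 0.9649, 1.0921) x1=(-0.7585, -1.4082, 1.7680)
step 7: x0=(0.0165, 0.9745, 1.0883) x1=(-0.7728, -1.4032, 1.7540)
step 8: x0=(0.0034, 0.9832, 1.0847) x1=(-0.7870, -1.3979, 1.7398)
step 9: x0=(-0.0099, 0.9911, 1.0814) x1=(-0.8010, -1.3921, 1.7256)
step 10: x0=(-0.0235, 0.9981, 1.0783) x1=(-0.8150, -1.3860, 1.7112)
step 11: x0=(-0.0374, 1.0043, 1.0754) x1=(-0.8288, -1.3795, 1.6967)
step 12: x0=(-0.0515, 1.0097, 1.0728) x1=(-0.8424, -1.3726, 1.6822)
step 13: x0=(-0.0660, 1.0142, 1.0703) x1=(-0.8560, -1.3654, 1.6675)
step 14: x0=(-0.0807, 1.0179, 1.0681) x1=(-0.8694, -1.3577, 1.6527)
step 15: x0=(-0.0957, 1.0208, 1.0660) x1=(-0.8827, -1.3497, 1.6379)
step 16: x0=(-0.1109, 1.0228, 1.0642) x1=(-0.8959, -1.3413, 1.6229)
step 17: x0=(-0.1265, 1.0240, 1.0626) x1=(-0.9089, -1.3326, 1.6079)
step 18: x0=(-0.1423, 1.0244, 1.0611) x1=(-0.9218, -1.3234, 1.5928)
step 19: x0=(-0.1584, 1.0240, 1.0599) x1=(-0.9346, -1.3139, 1.5776)
step 20: x0=(-0.1747, 1.0227, 1.0588) x1=(-0.9473, -1.3040, 1.5623)
step 21: x0=(-0.1913, 1.0207, 1.0579) x1=(-0.9599, -1.2938, 1.5469)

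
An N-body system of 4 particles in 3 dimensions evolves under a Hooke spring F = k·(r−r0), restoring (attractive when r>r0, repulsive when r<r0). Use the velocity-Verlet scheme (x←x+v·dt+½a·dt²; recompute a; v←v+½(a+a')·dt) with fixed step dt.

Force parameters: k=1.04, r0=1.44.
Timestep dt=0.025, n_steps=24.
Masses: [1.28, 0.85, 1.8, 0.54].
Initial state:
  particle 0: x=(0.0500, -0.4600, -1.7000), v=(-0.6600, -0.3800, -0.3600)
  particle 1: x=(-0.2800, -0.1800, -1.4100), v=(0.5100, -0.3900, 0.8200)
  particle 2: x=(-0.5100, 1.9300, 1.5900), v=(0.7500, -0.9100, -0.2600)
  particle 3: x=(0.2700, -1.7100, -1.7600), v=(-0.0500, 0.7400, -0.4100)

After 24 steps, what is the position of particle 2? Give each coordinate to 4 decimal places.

(0.0082, 0.9170, 0.8577)

step 0: x0=(0.0500, -0.4600, -1.7000) x1=(-0.2800, -0.1800, -1.4100) x2=(-0.5100, 1.9300, 1.5900) x3=(0.2700, -1.7100, -1.7600)
step 1: x0=(0.0335, -0.4692, -1.7086) x1=(-0.2675, -0.1891, -1.3886) x2=(-0.4911, 1.9063, 1.5824) x3=(0.2684, -1.6899, -1.7688)
step 2: x0=(0.0172, -0.4777, -1.7164) x1=(-0.2555, -0.1971, -1.3655) x2=(-0.4718, 1.8806, 1.5724) x3=(0.2661, -1.6668, -1.7747)
step 3: x0=(0.0009, -0.4857, -1.7234) x1=(-0.2438, -0.2038, -1.3406) x2=(-0.4521, 1.8530, 1.5602) x3=(0.2632, -1.6407, -1.7777)
step 4: x0=(-0.0154, -0.4929, -1.7296) x1=(-0.2326, -0.2094, -1.3138) x2=(-0.4321, 1.8236, 1.5458) x3=(0.2596, -1.6117, -1.7778)
step 5: x0=(-0.0317, -0.4996, -1.7352) x1=(-0.2217, -0.2137, -1.2853) x2=(-0.4118, 1.7923, 1.5292) x3=(0.2556, -1.5801, -1.7751)
step 6: x0=(-0.0480, -0.5055, -1.7400) x1=(-0.2110, -0.2169, -1.2551) x2=(-0.3912, 1.7592, 1.5104) x3=(0.2510, -1.5460, -1.7696)
step 7: x0=(-0.0643, -0.5107, -1.7441) x1=(-0.2007, -0.2189, -1.2231) x2=(-0.3703, 1.7243, 1.4894) x3=(0.2460, -1.5094, -1.7613)
step 8: x0=(-0.0807, -0.5152, -1.7475) x1=(-0.1905, -0.2198, -1.1894) x2=(-0.3492, 1.6878, 1.4663) x3=(0.2406, -1.4705, -1.7503)
step 9: x0=(-0.0972, -0.5190, -1.7502) x1=(-0.1805, -0.2196, -1.1540) x2=(-0.3278, 1.6495, 1.4412) x3=(0.2349, -1.4296, -1.7367)
step 10: x0=(-0.1138, -0.5221, -1.7523) x1=(-0.1706, -0.2183, -1.1170) x2=(-0.3062, 1.6097, 1.4140) x3=(0.2289, -1.3867, -1.7205)
step 11: x0=(-0.1305, -0.5244, -1.7537) x1=(-0.1609, -0.2160, -1.0784) x2=(-0.2844, 1.5682, 1.3849) x3=(0.2228, -1.3421, -1.7018)
step 12: x0=(-0.1474, -0.5259, -1.7545) x1=(-0.1513, -0.2126, -1.0383) x2=(-0.2624, 1.5253, 1.3539) x3=(0.2165, -1.2958, -1.6807)
step 13: x0=(-0.1644, -0.5267, -1.7546) x1=(-0.1417, -0.2083, -0.9967) x2=(-0.2403, 1.4810, 1.3210) x3=(0.2102, -1.2480, -1.6572)
step 14: x0=(-0.1816, -0.5267, -1.7541) x1=(-0.1322, -0.2031, -0.9538) x2=(-0.2180, 1.4352, 1.2864) x3=(0.2040, -1.1990, -1.6313)
step 15: x0=(-0.1990, -0.5259, -1.7530) x1=(-0.1227, -0.1970, -0.9096) x2=(-0.1957, 1.3881, 1.2500) x3=(0.1979, -1.1488, -1.6033)
step 16: x0=(-0.2166, -0.5243, -1.7514) x1=(-0.1133, -0.1901, -0.8641) x2=(-0.1732, 1.3398, 1.2120) x3=(0.1919, -1.0975, -1.5730)
step 17: x0=(-0.2344, -0.5220, -1.7491) x1=(-0.1039, -0.1824, -0.8175) x2=(-0.1506, 1.2903, 1.1723) x3=(0.1863, -1.0454, -1.5407)
step 18: x0=(-0.2524, -0.5190, -1.7463) x1=(-0.0945, -0.1739, -0.7698) x2=(-0.1280, 1.2397, 1.1312) x3=(0.1811, -0.9925, -1.5064)
step 19: x0=(-0.2707, -0.5152, -1.7430) x1=(-0.0851, -0.1647, -0.7211) x2=(-0.1053, 1.1881, 1.0887) x3=(0.1763, -0.9390, -1.4701)
step 20: x0=(-0.2892, -0.5108, -1.7392) x1=(-0.0758, -0.1550, -0.6714) x2=(-0.0826, 1.1355, 1.0448) x3=(0.1720, -0.8848, -1.4320)
step 21: x0=(-0.3080, -0.5057, -1.7349) x1=(-0.0665, -0.1446, -0.6210) x2=(-0.0599, 1.0820, 0.9997) x3=(0.1683, -0.8301, -1.3921)
step 22: x0=(-0.3270, -0.5000, -1.7302) x1=(-0.0572, -0.1337, -0.5698) x2=(-0.0371, 1.0277, 0.9534) x3=(0.1652, -0.7749, -1.3506)
step 23: x0=(-0.3462, -0.4938, -1.7251) x1=(-0.0479, -0.1223, -0.5179) x2=(-0.0145, 0.9727, 0.9060) x3=(0.1627, -0.7193, -1.3075)
step 24: x0=(-0.3656, -0.4871, -1.7195) x1=(-0.0387, -0.1106, -0.4655) x2=(0.0082, 0.9170, 0.8577) x3=(0.1609, -0.6633, -1.2630)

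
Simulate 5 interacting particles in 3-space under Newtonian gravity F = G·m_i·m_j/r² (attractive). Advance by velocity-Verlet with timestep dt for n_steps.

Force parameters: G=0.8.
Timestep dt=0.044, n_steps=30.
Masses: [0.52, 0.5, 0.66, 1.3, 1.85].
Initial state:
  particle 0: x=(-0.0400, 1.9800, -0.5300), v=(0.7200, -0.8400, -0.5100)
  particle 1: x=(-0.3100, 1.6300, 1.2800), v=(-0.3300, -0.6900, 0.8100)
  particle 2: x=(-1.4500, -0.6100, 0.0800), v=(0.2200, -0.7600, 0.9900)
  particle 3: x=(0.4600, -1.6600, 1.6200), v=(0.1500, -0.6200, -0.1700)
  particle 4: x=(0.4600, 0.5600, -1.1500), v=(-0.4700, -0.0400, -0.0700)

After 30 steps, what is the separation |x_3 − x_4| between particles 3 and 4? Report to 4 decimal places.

3.8424

step 0: x0=(-0.0400, 1.9800, -0.5300) x1=(-0.3100, 1.6300, 1.2800) x2=(-1.4500, -0.6100, 0.0800) x3=(0.4600, -1.6600, 1.6200) x4=(0.4600, 0.5600, -1.1500)
step 1: x0=(-0.0082, 1.9425, -0.5525) x1=(-0.3245, 1.5995, 1.3153) x2=(-1.4400, -0.6433, 0.1235) x3=(0.4665, -1.6871, 1.6124) x4=(0.4392, 0.5583, -1.1529)
step 2: x0=(0.0239, 1.9037, -0.5752) x1=(-0.3388, 1.5685, 1.3501) x2=(-1.4294, -0.6764, 0.1671) x3=(0.4729, -1.7140, 1.6045) x4=(0.4182, 0.5568, -1.1553)
step 3: x0=(0.0562, 1.8635, -0.5980) x1=(-0.3530, 1.5372, 1.3843) x2=(-1.4182, -0.7092, 0.2106) x3=(0.4792, -1.7405, 1.5963) x4=(0.3969, 0.5554, -1.1574)
step 4: x0=(0.0887, 1.8220, -0.6211) x1=(-0.3671, 1.5056, 1.4179) x2=(-1.4064, -0.7418, 0.2540) x3=(0.4854, -1.7667, 1.5878) x4=(0.3754, 0.5542, -1.1590)
step 5: x0=(0.1215, 1.7790, -0.6445) x1=(-0.3810, 1.4735, 1.4510) x2=(-1.3940, -0.7742, 0.2974) x3=(0.4913, -1.7926, 1.5790) x4=(0.3538, 0.5533, -1.1602)
step 6: x0=(0.1544, 1.7343, -0.6683) x1=(-0.3949, 1.4411, 1.4836) x2=(-1.3810, -0.8063, 0.3408) x3=(0.4972, -1.8182, 1.5700) x4=(0.3319, 0.5526, -1.1609)
step 7: x0=(0.1876, 1.6879, -0.6924) x1=(-0.4086, 1.4083, 1.5156) x2=(-1.3674, -0.8382, 0.3841) x3=(0.5028, -1.8434, 1.5607) x4=(0.3099, 0.5522, -1.1611)
step 8: x0=(0.2208, 1.6395, -0.7171) x1=(-0.4222, 1.3751, 1.5472) x2=(-1.3532, -0.8699, 0.4274) x3=(0.5084, -1.8684, 1.5511) x4=(0.2877, 0.5521, -1.1609)
step 9: x0=(0.2540, 1.5890, -0.7423) x1=(-0.4357, 1.3416, 1.5782) x2=(-1.3384, -0.9013, 0.4706) x3=(0.5137, -1.8930, 1.5412) x4=(0.2653, 0.5524, -1.1602)
step 10: x0=(0.2872, 1.5362, -0.7681) x1=(-0.4490, 1.3077, 1.6087) x2=(-1.3231, -0.9326, 0.5138) x3=(0.5188, -1.9173, 1.5311) x4=(0.2429, 0.5532, -1.1589)
step 11: x0=(0.3202, 1.4809, -0.7946) x1=(-0.4623, 1.2735, 1.6387) x2=(-1.3071, -0.9637, 0.5569) x3=(0.5238, -1.9413, 1.5207) x4=(0.2204, 0.5545, -1.1571)
step 12: x0=(0.3529, 1.4227, -0.8220) x1=(-0.4754, 1.2388, 1.6682) x2=(-1.2906, -0.9945, 0.5999) x3=(0.5286, -1.9649, 1.5101) x4=(0.1979, 0.5564, -1.1548)
step 13: x0=(0.3849, 1.3614, -0.8503) x1=(-0.4884, 1.2038, 1.6973) x2=(-1.2734, -1.0252, 0.6429) x3=(0.5331, -1.9883, 1.4992) x4=(0.1755, 0.5589, -1.1518)
step 14: x0=(0.4160, 1.2965, -0.8796) x1=(-0.5013, 1.1685, 1.7258) x2=(-1.2557, -1.0556, 0.6858) x3=(0.5375, -2.0112, 1.4880) x4=(0.1532, 0.5623, -1.1482)
step 15: x0=(0.4456, 1.2277, -0.9101) x1=(-0.5141, 1.1328, 1.7539) x2=(-1.2373, -1.0859, 0.7287) x3=(0.5416, -2.0339, 1.4766) x4=(0.1313, 0.5665, -1.1440)
step 16: x0=(0.4732, 1.1546, -0.9419) x1=(-0.5267, 1.0967, 1.7815) x2=(-1.2184, -1.1161, 0.7715) x3=(0.5455, -2.0561, 1.4650) x4=(0.1099, 0.5718, -1.1391)
step 17: x0=(0.4979, 1.0767, -0.9750) x1=(-0.5393, 1.0602, 1.8087) x2=(-1.1988, -1.1460, 0.8142) x3=(0.5492, -2.0781, 1.4531) x4=(0.0892, 0.5782, -1.1334)
step 18: x0=(0.5185, 0.9938, -1.0095) x1=(-0.5517, 1.0234, 1.8353) x2=(-1.1787, -1.1758, 0.8568) x3=(0.5526, -2.0996, 1.4409) x4=(0.0695, 0.5858, -1.1271)
step 19: x0=(0.5336, 0.9058, -1.0451) x1=(-0.5641, 0.9863, 1.8615) x2=(-1.1579, -1.2055, 0.8994) x3=(0.5557, -2.1208, 1.4286) x4=(0.0514, 0.5946, -1.1201)
step 20: x0=(0.5414, 0.8130, -1.0817) x1=(-0.5763, 0.9487, 1.8873) x2=(-1.1365, -1.2351, 0.9419) x3=(0.5586, -2.1417, 1.4160) x4=(0.0352, 0.6045, -1.1126)
step 21: x0=(0.5404, 0.7164, -1.1186) x1=(-0.5884, 0.9109, 1.9126) x2=(-1.1144, -1.2645, 0.9843) x3=(0.5613, -2.1621, 1.4032) x4=(0.0214, 0.6153, -1.1046)
step 22: x0=(0.5293, 0.6178, -1.1550) x1=(-0.6004, 0.8726, 1.9374) x2=(-1.0918, -1.2938, 1.0265) x3=(0.5636, -2.1822, 1.3901) x4=(0.0105, 0.6265, -1.0965)
step 23: x0=(0.5076, 0.5191, -1.1900) x1=(-0.6123, 0.8340, 1.9618) x2=(-1.0684, -1.3230, 1.0687) x3=(0.5656, -2.2019, 1.3769) x4=(0.0024, 0.6375, -1.0885)
step 24: x0=(0.4761, 0.4226, -1.2228) x1=(-0.6241, 0.7951, 1.9857) x2=(-1.0445, -1.3521, 1.1108) x3=(0.5674, -2.2212, 1.3634) x4=(-0.0029, 0.6477, -1.0807)
step 25: x0=(0.4362, 0.3299, -1.2529) x1=(-0.6357, 0.7558, 2.0091) x2=(-1.0198, -1.3812, 1.1527) x3=(0.5688, -2.2402, 1.3498) x4=(-0.0060, 0.6566, -1.0735)
step 26: x0=(0.3897, 0.2418, -1.2801) x1=(-0.6473, 0.7161, 2.0321) x2=(-0.9945, -1.4102, 1.1946) x3=(0.5699, -2.2587, 1.3360) x4=(-0.0072, 0.6639, -1.0667)
step 27: x0=(0.3384, 0.1588, -1.3044) x1=(-0.6587, 0.6761, 2.0547) x2=(-0.9685, -1.4391, 1.2362) x3=(0.5706, -2.2768, 1.3219) x4=(-0.0071, 0.6697, -1.0605)
step 28: x0=(0.2835, 0.0806, -1.3262) x1=(-0.6700, 0.6357, 2.0768) x2=(-0.9418, -1.4680, 1.2777) x3=(0.5710, -2.2945, 1.3078) x4=(-0.0060, 0.6739, -1.0546)
step 29: x0=(0.2264, 0.0069, -1.3455) x1=(-0.6812, 0.5949, 2.0985) x2=(-0.9143, -1.4969, 1.3191) x3=(0.5710, -2.3117, 1.2934) x4=(-0.0043, 0.6766, -1.0492)
step 30: x0=(0.1677, -0.0626, -1.3627) x1=(-0.6922, 0.5538, 2.1197) x2=(-0.8862, -1.5258, 1.3602) x3=(0.5707, -2.3286, 1.2790) x4=(-0.0023, 0.6779, -1.0441)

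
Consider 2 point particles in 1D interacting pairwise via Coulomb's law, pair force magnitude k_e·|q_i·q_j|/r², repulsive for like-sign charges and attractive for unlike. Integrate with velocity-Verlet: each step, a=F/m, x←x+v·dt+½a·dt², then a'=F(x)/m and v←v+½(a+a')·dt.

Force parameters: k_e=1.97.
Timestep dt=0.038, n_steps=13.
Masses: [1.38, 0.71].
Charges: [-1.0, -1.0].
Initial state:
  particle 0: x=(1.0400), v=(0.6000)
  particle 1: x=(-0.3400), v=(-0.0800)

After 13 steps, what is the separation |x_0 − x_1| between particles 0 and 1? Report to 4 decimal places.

1.9386

step 0: x0=(1.0400) x1=(-0.3400)
step 1: x0=(1.0633) x1=(-0.3441)
step 2: x0=(1.0877) x1=(-0.3502)
step 3: x0=(1.1131) x1=(-0.3583)
step 4: x0=(1.1394) x1=(-0.3682)
step 5: x0=(1.1667) x1=(-0.3798)
step 6: x0=(1.1948) x1=(-0.3932)
step 7: x0=(1.2237) x1=(-0.4081)
step 8: x0=(1.2534) x1=(-0.4245)
step 9: x0=(1.2838) x1=(-0.4424)
step 10: x0=(1.3149) x1=(-0.4616)
step 11: x0=(1.3467) x1=(-0.4821)
step 12: x0=(1.3791) x1=(-0.5037)
step 13: x0=(1.4120) x1=(-0.5265)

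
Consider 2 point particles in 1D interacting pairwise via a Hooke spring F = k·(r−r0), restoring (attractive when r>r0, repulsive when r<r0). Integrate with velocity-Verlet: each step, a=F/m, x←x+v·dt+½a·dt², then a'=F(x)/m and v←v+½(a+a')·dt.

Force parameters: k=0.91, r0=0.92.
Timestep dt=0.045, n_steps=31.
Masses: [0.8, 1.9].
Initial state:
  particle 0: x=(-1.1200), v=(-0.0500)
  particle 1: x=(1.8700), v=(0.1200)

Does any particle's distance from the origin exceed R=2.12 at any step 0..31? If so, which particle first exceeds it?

step 0: x0=(-1.1200) x1=(1.8700)
step 1: x0=(-1.1199) x1=(1.8744)
step 2: x0=(-1.1150) x1=(1.8768)
step 3: x0=(-1.1053) x1=(1.8772)
step 4: x0=(-1.0908) x1=(1.8755)
step 5: x0=(-1.0717) x1=(1.8719)
step 6: x0=(-1.0479) x1=(1.8663)
step 7: x0=(-1.0195) x1=(1.8588)
step 8: x0=(-0.9866) x1=(1.8494)
step 9: x0=(-0.9492) x1=(1.8382)
step 10: x0=(-0.9076) x1=(1.8251)
step 11: x0=(-0.8618) x1=(1.8103)
step 12: x0=(-0.8120) x1=(1.7937)
step 13: x0=(-0.7582) x1=(1.7756)
step 14: x0=(-0.7008) x1=(1.7558)
step 15: x0=(-0.6398) x1=(1.7346)
step 16: x0=(-0.5755) x1=(1.7120)
step 17: x0=(-0.5080) x1=(1.6880)
step 18: x0=(-0.4376) x1=(1.6628)
step 19: x0=(-0.3644) x1=(1.6365)
step 20: x0=(-0.2888) x1=(1.6091)
step 21: x0=(-0.2109) x1=(1.5807)
step 22: x0=(-0.1311) x1=(1.5516)
step 23: x0=(-0.0494) x1=(1.5216)
step 24: x0=(0.0337) x1=(1.4911)
step 25: x0=(0.1181) x1=(1.4600)
step 26: x0=(0.2035) x1=(1.4285)
step 27: x0=(0.2895) x1=(1.3967)
step 28: x0=(0.3760) x1=(1.3648)
step 29: x0=(0.4627) x1=(1.3327)
step 30: x0=(0.5492) x1=(1.3008)
step 31: x0=(0.6353) x1=(1.2689)

no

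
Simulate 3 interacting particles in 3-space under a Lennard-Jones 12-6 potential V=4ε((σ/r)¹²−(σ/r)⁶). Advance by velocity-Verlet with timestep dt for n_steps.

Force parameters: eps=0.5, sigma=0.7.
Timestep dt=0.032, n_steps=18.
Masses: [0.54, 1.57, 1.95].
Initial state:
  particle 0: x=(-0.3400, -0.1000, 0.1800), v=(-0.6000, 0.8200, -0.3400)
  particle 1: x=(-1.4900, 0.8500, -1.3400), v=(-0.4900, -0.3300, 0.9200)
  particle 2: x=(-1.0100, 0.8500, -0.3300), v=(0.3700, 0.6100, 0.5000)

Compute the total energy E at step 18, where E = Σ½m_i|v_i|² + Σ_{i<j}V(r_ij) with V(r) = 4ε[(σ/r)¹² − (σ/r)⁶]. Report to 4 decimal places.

step 0: x0=(-0.3400, -0.1000, 0.1800) x1=(-1.4900, 0.8500, -1.3400) x2=(-1.0100, 0.8500, -0.3300)
step 1: x0=(-0.3593, -0.0736, 0.1690) x1=(-1.5056, 0.8394, -1.3104) x2=(-0.9982, 0.8695, -0.3141)
step 2: x0=(-0.3790, -0.0467, 0.1578) x1=(-1.5210, 0.8289, -1.2804) x2=(-0.9864, 0.8888, -0.2984)
step 3: x0=(-0.3989, -0.0193, 0.1463) x1=(-1.5363, 0.8183, -1.2502) x2=(-0.9747, 0.9080, -0.2829)
step 4: x0=(-0.4193, 0.0087, 0.1345) x1=(-1.5513, 0.8078, -1.2196) x2=(-0.9631, 0.9270, -0.2676)
step 5: x0=(-0.4402, 0.0375, 0.1224) x1=(-1.5662, 0.7974, -1.1887) x2=(-0.9514, 0.9457, -0.2524)
step 6: x0=(-0.4616, 0.0672, 0.1099) x1=(-1.5809, 0.7869, -1.1575) x2=(-0.9398, 0.9642, -0.2374)
step 7: x0=(-0.4836, 0.0982, 0.0968) x1=(-1.5954, 0.7765, -1.1260) x2=(-0.9281, 0.9823, -0.2224)
step 8: x0=(-0.5064, 0.1305, 0.0833) x1=(-1.6096, 0.7662, -1.0943) x2=(-0.9164, 0.9999, -0.2075)
step 9: x0=(-0.5300, 0.1646, 0.0691) x1=(-1.6237, 0.7559, -1.0623) x2=(-0.9046, 1.0170, -0.1927)
step 10: x0=(-0.5546, 0.2008, 0.0542) x1=(-1.6376, 0.7457, -1.0301) x2=(-0.8928, 1.0335, -0.1778)
step 11: x0=(-0.5803, 0.2397, 0.0386) x1=(-1.6513, 0.7355, -0.9976) x2=(-0.8807, 1.0492, -0.1629)
step 12: x0=(-0.6071, 0.2815, 0.0221) x1=(-1.6648, 0.7254, -0.9649) x2=(-0.8685, 1.0641, -0.1480)
step 13: x0=(-0.6350, 0.3261, 0.0050) x1=(-1.6780, 0.7154, -0.9321) x2=(-0.8562, 1.0781, -0.1330)
step 14: x0=(-0.6633, 0.3717, -0.0125) x1=(-1.6911, 0.7054, -0.8990) x2=(-0.8440, 1.0918, -0.1181)
step 15: x0=(-0.6903, 0.4112, -0.0292) x1=(-1.7040, 0.6955, -0.8657) x2=(-0.8323, 1.1071, -0.1036)
step 16: x0=(-0.7131, 0.4294, -0.0438) x1=(-1.7166, 0.6856, -0.8323) x2=(-0.8219, 1.1283, -0.0898)
step 17: x0=(-0.7323, 0.4226, -0.0570) x1=(-1.7290, 0.6757, -0.7986) x2=(-0.8127, 1.1564, -0.0765)
step 18: x0=(-0.7508, 0.4059, -0.0702) x1=(-1.7411, 0.6659, -0.7647) x2=(-0.8039, 1.1873, -0.0634)
step 0 velocities: v0=(-0.6000, 0.8200, -0.3400) v1=(-0.4900, -0.3300, 0.9200) v2=(0.3700, 0.6100, 0.5000)
step 0: KE=1.9884, PE=-0.1703, E=1.8181
step 18 velocities: v0=(-0.5853, -0.5248, -0.4180) v1=(-0.3750, -0.3068, 1.0609) v2=(0.2733, 0.9637, 0.4082)
step 18: KE=2.4226, PE=-0.6150, E=1.8076

1.8076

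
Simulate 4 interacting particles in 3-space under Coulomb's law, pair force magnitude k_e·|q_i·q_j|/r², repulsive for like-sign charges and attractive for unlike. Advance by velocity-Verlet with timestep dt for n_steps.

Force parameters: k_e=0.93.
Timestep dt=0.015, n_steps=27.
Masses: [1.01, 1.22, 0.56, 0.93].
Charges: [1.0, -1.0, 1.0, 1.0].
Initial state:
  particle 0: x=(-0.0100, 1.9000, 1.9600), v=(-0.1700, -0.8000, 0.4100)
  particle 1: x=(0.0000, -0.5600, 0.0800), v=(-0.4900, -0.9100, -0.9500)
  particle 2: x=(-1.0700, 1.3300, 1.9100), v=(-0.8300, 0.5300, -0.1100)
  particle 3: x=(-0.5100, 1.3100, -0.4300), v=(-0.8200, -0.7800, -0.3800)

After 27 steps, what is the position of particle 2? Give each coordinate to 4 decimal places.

(-1.4875, 1.5073, 1.8699)

step 0: x0=(-0.0100, 1.9000, 1.9600) x1=(0.0000, -0.5600, 0.0800) x2=(-1.0700, 1.3300, 1.9100) x3=(-0.5100, 1.3100, -0.4300)
step 1: x0=(-0.0125, 1.8880, 1.9662) x1=(-0.0074, -0.5736, 0.0658) x2=(-1.0826, 1.3379, 1.9084) x3=(-0.5223, 1.2983, -0.4357)
step 2: x0=(-0.0148, 1.8761, 1.9723) x1=(-0.0147, -0.5872, 0.0515) x2=(-1.0954, 1.3456, 1.9067) x3=(-0.5346, 1.2865, -0.4415)
step 3: x0=(-0.0171, 1.8643, 1.9786) x1=(-0.0221, -0.6006, 0.0373) x2=(-1.1084, 1.3532, 1.9051) x3=(-0.5468, 1.2746, -0.4474)
step 4: x0=(-0.0191, 1.8524, 1.9848) x1=(-0.0296, -0.6141, 0.0231) x2=(-1.1216, 1.3606, 1.9036) x3=(-0.5591, 1.2627, -0.4533)
step 5: x0=(-0.0211, 1.8407, 1.9911) x1=(-0.0370, -0.6274, 0.0089) x2=(-1.1351, 1.3680, 1.9020) x3=(-0.5713, 1.2507, -0.4592)
step 6: x0=(-0.0229, 1.8290, 1.9974) x1=(-0.0444, -0.6407, -0.0053) x2=(-1.1488, 1.3751, 1.9005) x3=(-0.5835, 1.2387, -0.4652)
step 7: x0=(-0.0246, 1.8173, 2.0037) x1=(-0.0519, -0.6539, -0.0194) x2=(-1.1627, 1.3822, 1.8989) x3=(-0.5957, 1.2266, -0.4713)
step 8: x0=(-0.0261, 1.8057, 2.0100) x1=(-0.0594, -0.6670, -0.0336) x2=(-1.1769, 1.3892, 1.8974) x3=(-0.6079, 1.2144, -0.4774)
step 9: x0=(-0.0275, 1.7941, 2.0164) x1=(-0.0669, -0.6801, -0.0477) x2=(-1.1913, 1.3960, 1.8959) x3=(-0.6200, 1.2022, -0.4836)
step 10: x0=(-0.0288, 1.7825, 2.0228) x1=(-0.0744, -0.6932, -0.0618) x2=(-1.2060, 1.4028, 1.8944) x3=(-0.6322, 1.1899, -0.4898)
step 11: x0=(-0.0299, 1.7710, 2.0292) x1=(-0.0820, -0.7061, -0.0759) x2=(-1.2208, 1.4095, 1.8929) x3=(-0.6443, 1.1776, -0.4961)
step 12: x0=(-0.0309, 1.7595, 2.0357) x1=(-0.0895, -0.7190, -0.0900) x2=(-1.2359, 1.4160, 1.8914) x3=(-0.6564, 1.1652, -0.5025)
step 13: x0=(-0.0318, 1.7480, 2.0422) x1=(-0.0971, -0.7318, -0.1041) x2=(-1.2512, 1.4225, 1.8900) x3=(-0.6685, 1.1527, -0.5089)
step 14: x0=(-0.0325, 1.7366, 2.0487) x1=(-0.1047, -0.7446, -0.1182) x2=(-1.2668, 1.4289, 1.8885) x3=(-0.6806, 1.1402, -0.5153)
step 15: x0=(-0.0331, 1.7251, 2.0553) x1=(-0.1123, -0.7573, -0.1323) x2=(-1.2825, 1.4353, 1.8870) x3=(-0.6926, 1.1276, -0.5218)
step 16: x0=(-0.0336, 1.7137, 2.0618) x1=(-0.1200, -0.7699, -0.1463) x2=(-1.2985, 1.4415, 1.8856) x3=(-0.7047, 1.1149, -0.5284)
step 17: x0=(-0.0340, 1.7023, 2.0684) x1=(-0.1276, -0.7825, -0.1603) x2=(-1.3147, 1.4477, 1.8841) x3=(-0.7167, 1.1022, -0.5350)
step 18: x0=(-0.0342, 1.6910, 2.0751) x1=(-0.1353, -0.7950, -0.1744) x2=(-1.3311, 1.4539, 1.8827) x3=(-0.7287, 1.0894, -0.5416)
step 19: x0=(-0.0344, 1.6796, 2.0818) x1=(-0.1430, -0.8075, -0.1884) x2=(-1.3477, 1.4600, 1.8813) x3=(-0.7407, 1.0765, -0.5483)
step 20: x0=(-0.0344, 1.6683, 2.0885) x1=(-0.1507, -0.8198, -0.2024) x2=(-1.3645, 1.4660, 1.8798) x3=(-0.7527, 1.0636, -0.5551)
step 21: x0=(-0.0343, 1.6569, 2.0952) x1=(-0.1584, -0.8322, -0.2163) x2=(-1.3815, 1.4720, 1.8784) x3=(-0.7646, 1.0506, -0.5619)
step 22: x0=(-0.0341, 1.6456, 2.1020) x1=(-0.1662, -0.8444, -0.2303) x2=(-1.3987, 1.4780, 1.8770) x3=(-0.7766, 1.0376, -0.5688)
step 23: x0=(-0.0337, 1.6343, 2.1087) x1=(-0.1739, -0.8566, -0.2443) x2=(-1.4161, 1.4839, 1.8755) x3=(-0.7885, 1.0245, -0.5757)
step 24: x0=(-0.0333, 1.6229, 2.1156) x1=(-0.1817, -0.8688, -0.2582) x2=(-1.4337, 1.4898, 1.8741) x3=(-0.8004, 1.0113, -0.5826)
step 25: x0=(-0.0327, 1.6116, 2.1224) x1=(-0.1895, -0.8809, -0.2722) x2=(-1.4514, 1.4957, 1.8727) x3=(-0.8123, 0.9980, -0.5896)
step 26: x0=(-0.0321, 1.6003, 2.1293) x1=(-0.1973, -0.8929, -0.2861) x2=(-1.4694, 1.5015, 1.8713) x3=(-0.8241, 0.9847, -0.5967)
step 27: x0=(-0.0313, 1.5890, 2.1362) x1=(-0.2051, -0.9048, -0.3000) x2=(-1.4875, 1.5073, 1.8699) x3=(-0.8360, 0.9714, -0.6038)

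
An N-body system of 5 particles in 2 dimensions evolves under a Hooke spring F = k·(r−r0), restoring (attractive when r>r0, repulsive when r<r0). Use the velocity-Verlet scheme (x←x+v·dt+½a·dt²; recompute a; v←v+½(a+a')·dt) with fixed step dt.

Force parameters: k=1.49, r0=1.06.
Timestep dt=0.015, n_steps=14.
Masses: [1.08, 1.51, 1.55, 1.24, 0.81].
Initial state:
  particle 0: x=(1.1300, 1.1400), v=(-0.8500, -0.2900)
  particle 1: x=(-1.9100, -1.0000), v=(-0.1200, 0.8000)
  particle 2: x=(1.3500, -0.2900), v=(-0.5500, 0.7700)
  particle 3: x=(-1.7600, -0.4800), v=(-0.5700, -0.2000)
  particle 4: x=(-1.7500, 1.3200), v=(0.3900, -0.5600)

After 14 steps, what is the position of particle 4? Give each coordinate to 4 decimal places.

step 0: x0=(1.1300, 1.1400) x1=(-1.9100, -1.0000) x2=(1.3500, -0.2900) x3=(-1.7600, -0.4800) x4=(-1.7500, 1.3200)
step 1: x0=(1.1163, 1.1352) x1=(-1.9113, -0.9877) x2=(1.3410, -0.2784) x3=(-1.7680, -0.4827) x4=(-1.7433, 1.3109)
step 2: x0=(1.1008, 1.1295) x1=(-1.9117, -0.9748) x2=(1.3307, -0.2665) x3=(-1.7748, -0.4847) x4=(-1.7351, 1.3005)
step 3: x0=(1.0836, 1.1229) x1=(-1.9111, -0.9613) x2=(1.3190, -0.2545) x3=(-1.7806, -0.4860) x4=(-1.7253, 1.2889)
step 4: x0=(1.0645, 1.1155) x1=(-1.9095, -0.9472) x2=(1.3058, -0.2423) x3=(-1.7852, -0.4866) x4=(-1.7139, 1.2759)
step 5: x0=(1.0436, 1.1072) x1=(-1.9071, -0.9325) x2=(1.2913, -0.2300) x3=(-1.7887, -0.4866) x4=(-1.7011, 1.2617)
step 6: x0=(1.0210, 1.0981) x1=(-1.9036, -0.9173) x2=(1.2755, -0.2175) x3=(-1.7911, -0.4859) x4=(-1.6867, 1.2463)
step 7: x0=(0.9967, 1.0881) x1=(-1.8993, -0.9016) x2=(1.2583, -0.2049) x3=(-1.7923, -0.4845) x4=(-1.6709, 1.2296)
step 8: x0=(0.9707, 1.0773) x1=(-1.8941, -0.8854) x2=(1.2397, -0.1922) x3=(-1.7925, -0.4824) x4=(-1.6537, 1.2119)
step 9: x0=(0.9431, 1.0658) x1=(-1.8879, -0.8686) x2=(1.2199, -0.1794) x3=(-1.7916, -0.4797) x4=(-1.6351, 1.1930)
step 10: x0=(0.9138, 1.0534) x1=(-1.8809, -0.8514) x2=(1.1988, -0.1664) x3=(-1.7896, -0.4763) x4=(-1.6151, 1.1730)
step 11: x0=(0.8829, 1.0403) x1=(-1.8730, -0.8337) x2=(1.1764, -0.1534) x3=(-1.7865, -0.4722) x4=(-1.5939, 1.1520)
step 12: x0=(0.8505, 1.0265) x1=(-1.8642, -0.8156) x2=(1.1527, -0.1403) x3=(-1.7824, -0.4675) x4=(-1.5714, 1.1300)
step 13: x0=(0.8165, 1.0119) x1=(-1.8546, -0.7970) x2=(1.1278, -0.1271) x3=(-1.7773, -0.4621) x4=(-1.5477, 1.1070)
step 14: x0=(0.7811, 0.9967) x1=(-1.8442, -0.7781) x2=(1.1017, -0.1139) x3=(-1.7711, -0.4560) x4=(-1.5228, 1.0831)

(-1.5228, 1.0831)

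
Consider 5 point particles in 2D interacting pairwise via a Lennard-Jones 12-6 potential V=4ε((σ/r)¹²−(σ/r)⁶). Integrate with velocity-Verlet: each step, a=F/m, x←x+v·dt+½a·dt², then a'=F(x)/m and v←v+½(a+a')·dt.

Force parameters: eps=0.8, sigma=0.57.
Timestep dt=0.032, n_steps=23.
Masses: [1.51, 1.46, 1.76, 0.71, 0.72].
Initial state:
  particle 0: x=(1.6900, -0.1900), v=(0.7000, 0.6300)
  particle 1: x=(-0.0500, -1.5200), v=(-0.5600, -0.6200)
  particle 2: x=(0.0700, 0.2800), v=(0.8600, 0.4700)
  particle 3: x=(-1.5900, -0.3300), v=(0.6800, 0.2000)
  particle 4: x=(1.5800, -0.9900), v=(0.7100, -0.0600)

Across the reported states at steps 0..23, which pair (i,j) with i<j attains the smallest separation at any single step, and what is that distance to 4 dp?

pair (0,4), distance 0.5766

step 0: x0=(1.6900, -0.1900) x1=(-0.0500, -1.5200) x2=(0.0700, 0.2800) x3=(-1.5900, -0.3300) x4=(1.5800, -0.9900)
step 1: x0=(1.7123, -0.1706) x1=(-0.0679, -1.5398) x2=(0.0975, 0.2950) x3=(-1.5682, -0.3236) x4=(1.6029, -0.9904)
step 2: x0=(1.7344, -0.1525) x1=(-0.0858, -1.5597) x2=(0.1251, 0.3101) x3=(-1.5464, -0.3172) x4=(1.6262, -0.9880)
step 3: x0=(1.7563, -0.1356) x1=(-0.1037, -1.5795) x2=(0.1526, 0.3251) x3=(-1.5246, -0.3108) x4=(1.6498, -0.9831)
step 4: x0=(1.7781, -0.1197) x1=(-0.1216, -1.5993) x2=(0.1801, 0.3401) x3=(-1.5028, -0.3044) x4=(1.6736, -0.9759)
step 5: x0=(1.7998, -0.1049) x1=(-0.1395, -1.6190) x2=(0.2077, 0.3550) x3=(-1.4809, -0.2980) x4=(1.6977, -0.9665)
step 6: x0=(1.8213, -0.0912) x1=(-0.1574, -1.6388) x2=(0.2352, 0.3700) x3=(-1.4590, -0.2916) x4=(1.7220, -0.9550)
step 7: x0=(1.8427, -0.0784) x1=(-0.1753, -1.6586) x2=(0.2628, 0.3850) x3=(-1.4371, -0.2852) x4=(1.7466, -0.9415)
step 8: x0=(1.8639, -0.0666) x1=(-0.1932, -1.6784) x2=(0.2903, 0.3999) x3=(-1.4152, -0.2788) x4=(1.7713, -0.9258)
step 9: x0=(1.8851, -0.0558) x1=(-0.2111, -1.6981) x2=(0.3179, 0.4149) x3=(-1.3932, -0.2725) x4=(1.7963, -0.9079)
step 10: x0=(1.9061, -0.0461) x1=(-0.2290, -1.7179) x2=(0.3455, 0.4298) x3=(-1.3713, -0.2661) x4=(1.8216, -0.8878)
step 11: x0=(1.9269, -0.0376) x1=(-0.2469, -1.7376) x2=(0.3731, 0.4448) x3=(-1.3493, -0.2597) x4=(1.8470, -0.8653)
step 12: x0=(1.9477, -0.0303) x1=(-0.2648, -1.7573) x2=(0.4007, 0.4597) x3=(-1.3272, -0.2533) x4=(1.8727, -0.8400)
step 13: x0=(1.9683, -0.0245) x1=(-0.2827, -1.7770) x2=(0.4283, 0.4746) x3=(-1.3052, -0.2470) x4=(1.8987, -0.8117)
step 14: x0=(1.9887, -0.0204) x1=(-0.3006, -1.7968) x2=(0.4559, 0.4895) x3=(-1.2832, -0.2406) x4=(1.9250, -0.7800)
step 15: x0=(2.0090, -0.0181) x1=(-0.3185, -1.8165) x2=(0.4836, 0.5044) x3=(-1.2611, -0.2343) x4=(1.9516, -0.7441)
step 16: x0=(2.0290, -0.0181) x1=(-0.3364, -1.8362) x2=(0.5112, 0.5193) x3=(-1.2390, -0.2279) x4=(1.9786, -0.7036)
step 17: x0=(2.0489, -0.0202) x1=(-0.3543, -1.8559) x2=(0.5389, 0.5342) x3=(-1.2169, -0.2216) x4=(2.0059, -0.6586)
step 18: x0=(2.0688, -0.0224) x1=(-0.3723, -1.8756) x2=(0.5666, 0.5490) x3=(-1.1948, -0.2153) x4=(2.0331, -0.6136)
step 19: x0=(2.0893, -0.0142) x1=(-0.3902, -1.8952) x2=(0.5942, 0.5639) x3=(-1.1727, -0.2090) x4=(2.0591, -0.5901)
step 20: x0=(2.1107, 0.0121) x1=(-0.4081, -1.9149) x2=(0.6219, 0.5787) x3=(-1.1505, -0.2027) x4=(2.0831, -0.6047)
step 21: x0=(2.1322, 0.0415) x1=(-0.4260, -1.9346) x2=(0.6496, 0.5936) x3=(-1.1284, -0.1964) x4=(2.1068, -0.6259)
step 22: x0=(2.1537, 0.0693) x1=(-0.4439, -1.9542) x2=(0.6774, 0.6084) x3=(-1.1062, -0.1901) x4=(2.1306, -0.6434)
step 23: x0=(2.1750, 0.0947) x1=(-0.4619, -1.9739) x2=(0.7051, 0.6232) x3=(-1.0840, -0.1838) x4=(2.1545, -0.6562)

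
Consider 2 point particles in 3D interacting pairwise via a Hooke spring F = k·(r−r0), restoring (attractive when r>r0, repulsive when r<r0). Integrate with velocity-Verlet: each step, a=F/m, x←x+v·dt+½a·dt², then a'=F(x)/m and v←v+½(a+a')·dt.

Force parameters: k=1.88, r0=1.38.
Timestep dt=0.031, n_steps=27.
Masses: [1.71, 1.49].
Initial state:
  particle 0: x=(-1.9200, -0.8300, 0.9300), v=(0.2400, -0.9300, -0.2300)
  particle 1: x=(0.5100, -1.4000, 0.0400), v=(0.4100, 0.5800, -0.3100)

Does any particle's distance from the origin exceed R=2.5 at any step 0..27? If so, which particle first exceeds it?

step 0: x0=(-1.9200, -0.8300, 0.9300) x1=(0.5100, -1.4000, 0.0400)
step 1: x0=(-1.9119, -0.8590, 0.9226) x1=(0.5220, -1.3819, 0.0306)
step 2: x0=(-1.9027, -0.8882, 0.9148) x1=(0.5326, -1.3634, 0.0218)
step 3: x0=(-1.8921, -0.9177, 0.9066) x1=(0.5418, -1.3447, 0.0135)
step 4: x0=(-1.8804, -0.9474, 0.8979) x1=(0.5496, -1.3257, 0.0057)
step 5: x0=(-1.8675, -0.9773, 0.8887) x1=(0.5560, -1.3065, -0.0016)
step 6: x0=(-1.8533, -1.0073, 0.8791) x1=(0.5610, -1.2872, -0.0084)
step 7: x0=(-1.8380, -1.0375, 0.8691) x1=(0.5646, -1.2676, -0.0147)
step 8: x0=(-1.8215, -1.0678, 0.8586) x1=(0.5669, -1.2480, -0.0205)
step 9: x0=(-1.8038, -1.0982, 0.8478) x1=(0.5679, -1.2282, -0.0258)
step 10: x0=(-1.7850, -1.1286, 0.8365) x1=(0.5675, -1.2084, -0.0306)
step 11: x0=(-1.7651, -1.1591, 0.8247) x1=(0.5659, -1.1885, -0.0349)
step 12: x0=(-1.7440, -1.1896, 0.8126) x1=(0.5630, -1.1686, -0.0388)
step 13: x0=(-1.7219, -1.2201, 0.8001) x1=(0.5589, -1.1487, -0.0422)
step 14: x0=(-1.6988, -1.2505, 0.7872) x1=(0.5536, -1.1289, -0.0452)
step 15: x0=(-1.6746, -1.2809, 0.7739) x1=(0.5471, -1.1091, -0.0478)
step 16: x0=(-1.6495, -1.3113, 0.7603) x1=(0.5396, -1.0894, -0.0499)
step 17: x0=(-1.6234, -1.3415, 0.7463) x1=(0.5309, -1.0698, -0.0516)
step 18: x0=(-1.5964, -1.3716, 0.7319) x1=(0.5211, -1.0504, -0.0530)
step 19: x0=(-1.5685, -1.4016, 0.7173) x1=(0.5104, -1.0311, -0.0539)
step 20: x0=(-1.5398, -1.4314, 0.7023) x1=(0.4986, -1.0119, -0.0545)
step 21: x0=(-1.5102, -1.4611, 0.6870) x1=(0.4860, -0.9930, -0.0548)
step 22: x0=(-1.4799, -1.4905, 0.6715) x1=(0.4724, -0.9743, -0.0547)
step 23: x0=(-1.4489, -1.5198, 0.6556) x1=(0.4580, -0.9558, -0.0544)
step 24: x0=(-1.4171, -1.5489, 0.6395) x1=(0.4428, -0.9375, -0.0537)
step 25: x0=(-1.3847, -1.5777, 0.6232) x1=(0.4269, -0.9195, -0.0527)
step 26: x0=(-1.3517, -1.6064, 0.6066) x1=(0.4102, -0.9018, -0.0515)
step 27: x0=(-1.3180, -1.6348, 0.5898) x1=(0.3929, -0.8843, -0.0500)

no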